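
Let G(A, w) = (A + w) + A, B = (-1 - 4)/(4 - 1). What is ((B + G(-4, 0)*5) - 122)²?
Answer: 241081/9 ≈ 26787.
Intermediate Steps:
B = -5/3 ≈ -1.6667
G(A, w) = w + 2*A
((B + G(-4, 0)*5) - 122)² = ((-5/3 + (0 + 2*(-4))*5) - 122)² = ((-5/3 + (0 - 8)*5) - 122)² = ((-5/3 - 8*5) - 122)² = ((-5/3 - 40) - 122)² = (-125/3 - 122)² = (-491/3)² = 241081/9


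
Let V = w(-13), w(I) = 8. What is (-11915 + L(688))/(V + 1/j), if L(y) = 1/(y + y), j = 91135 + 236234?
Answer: -5367227522391/3603679328 ≈ -1489.4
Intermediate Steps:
j = 327369
V = 8
L(y) = 1/(2*y)
(-11915 + L(688))/(V + 1/j) = (-11915 + (½)/688)/(8 + 1/327369) = (-11915 + (½)*(1/688))/(8 + 1/327369) = (-11915 + 1/1376)/(2618953/327369) = -16395039/1376*327369/2618953 = -5367227522391/3603679328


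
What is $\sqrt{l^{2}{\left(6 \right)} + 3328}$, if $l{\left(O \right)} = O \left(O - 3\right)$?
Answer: $2 \sqrt{913} \approx 60.432$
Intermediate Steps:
$l{\left(O \right)} = O \left(-3 + O\right)$
$\sqrt{l^{2}{\left(6 \right)} + 3328} = \sqrt{\left(6 \left(-3 + 6\right)\right)^{2} + 3328} = \sqrt{\left(6 \cdot 3\right)^{2} + 3328} = \sqrt{18^{2} + 3328} = \sqrt{324 + 3328} = \sqrt{3652} = 2 \sqrt{913}$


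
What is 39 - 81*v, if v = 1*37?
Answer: -2958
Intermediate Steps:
v = 37
39 - 81*v = 39 - 81*37 = 39 - 2997 = -2958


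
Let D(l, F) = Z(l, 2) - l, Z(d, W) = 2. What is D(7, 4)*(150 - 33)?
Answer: -585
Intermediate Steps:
D(l, F) = 2 - l
D(7, 4)*(150 - 33) = (2 - 1*7)*(150 - 33) = (2 - 7)*117 = -5*117 = -585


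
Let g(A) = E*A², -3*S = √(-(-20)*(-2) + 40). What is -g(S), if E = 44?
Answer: 0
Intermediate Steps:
S = 0 (S = -√(-(-20)*(-2) + 40)/3 = -√(-4*10 + 40)/3 = -√(-40 + 40)/3 = -√0/3 = -⅓*0 = 0)
g(A) = 44*A²
-g(S) = -44*0² = -44*0 = -1*0 = 0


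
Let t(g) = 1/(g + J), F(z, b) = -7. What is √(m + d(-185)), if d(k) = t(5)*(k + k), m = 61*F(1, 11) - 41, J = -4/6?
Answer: I*√93522/13 ≈ 23.524*I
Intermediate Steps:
J = -⅔ (J = -4*⅙ = -⅔ ≈ -0.66667)
t(g) = 1/(-⅔ + g) (t(g) = 1/(g - ⅔) = 1/(-⅔ + g))
m = -468 (m = 61*(-7) - 41 = -427 - 41 = -468)
d(k) = 6*k/13 (d(k) = (3/(-2 + 3*5))*(k + k) = (3/(-2 + 15))*(2*k) = (3/13)*(2*k) = (3*(1/13))*(2*k) = 3*(2*k)/13 = 6*k/13)
√(m + d(-185)) = √(-468 + (6/13)*(-185)) = √(-468 - 1110/13) = √(-7194/13) = I*√93522/13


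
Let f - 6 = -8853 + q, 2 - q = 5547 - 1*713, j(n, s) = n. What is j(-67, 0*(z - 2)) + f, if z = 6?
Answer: -13746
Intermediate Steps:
q = -4832 (q = 2 - (5547 - 1*713) = 2 - (5547 - 713) = 2 - 1*4834 = 2 - 4834 = -4832)
f = -13679 (f = 6 + (-8853 - 4832) = 6 - 13685 = -13679)
j(-67, 0*(z - 2)) + f = -67 - 13679 = -13746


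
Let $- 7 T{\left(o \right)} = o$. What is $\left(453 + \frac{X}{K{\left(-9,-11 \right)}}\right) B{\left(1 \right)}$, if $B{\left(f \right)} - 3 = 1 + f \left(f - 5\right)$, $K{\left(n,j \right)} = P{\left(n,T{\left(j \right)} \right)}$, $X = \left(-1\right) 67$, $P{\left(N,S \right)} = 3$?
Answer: $0$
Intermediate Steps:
$T{\left(o \right)} = - \frac{o}{7}$
$X = -67$
$K{\left(n,j \right)} = 3$
$B{\left(f \right)} = 4 + f \left(-5 + f\right)$ ($B{\left(f \right)} = 3 + \left(1 + f \left(f - 5\right)\right) = 3 + \left(1 + f \left(-5 + f\right)\right) = 4 + f \left(-5 + f\right)$)
$\left(453 + \frac{X}{K{\left(-9,-11 \right)}}\right) B{\left(1 \right)} = \left(453 - \frac{67}{3}\right) \left(4 + 1^{2} - 5\right) = \left(453 - \frac{67}{3}\right) \left(4 + 1 - 5\right) = \left(453 - \frac{67}{3}\right) 0 = \frac{1292}{3} \cdot 0 = 0$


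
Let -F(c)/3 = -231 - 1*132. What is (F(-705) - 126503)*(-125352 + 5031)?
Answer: 15089937894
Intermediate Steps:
F(c) = 1089 (F(c) = -3*(-231 - 1*132) = -3*(-231 - 132) = -3*(-363) = 1089)
(F(-705) - 126503)*(-125352 + 5031) = (1089 - 126503)*(-125352 + 5031) = -125414*(-120321) = 15089937894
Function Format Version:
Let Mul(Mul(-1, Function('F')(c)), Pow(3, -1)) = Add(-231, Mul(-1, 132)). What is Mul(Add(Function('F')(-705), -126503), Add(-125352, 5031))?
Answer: 15089937894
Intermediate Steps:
Function('F')(c) = 1089 (Function('F')(c) = Mul(-3, Add(-231, Mul(-1, 132))) = Mul(-3, Add(-231, -132)) = Mul(-3, -363) = 1089)
Mul(Add(Function('F')(-705), -126503), Add(-125352, 5031)) = Mul(Add(1089, -126503), Add(-125352, 5031)) = Mul(-125414, -120321) = 15089937894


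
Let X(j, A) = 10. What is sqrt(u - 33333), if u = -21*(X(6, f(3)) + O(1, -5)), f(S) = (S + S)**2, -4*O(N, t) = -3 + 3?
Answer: 3*I*sqrt(3727) ≈ 183.15*I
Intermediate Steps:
O(N, t) = 0 (O(N, t) = -(-3 + 3)/4 = -1/4*0 = 0)
f(S) = 4*S**2 (f(S) = (2*S)**2 = 4*S**2)
u = -210 (u = -21*(10 + 0) = -21*10 = -210)
sqrt(u - 33333) = sqrt(-210 - 33333) = sqrt(-33543) = 3*I*sqrt(3727)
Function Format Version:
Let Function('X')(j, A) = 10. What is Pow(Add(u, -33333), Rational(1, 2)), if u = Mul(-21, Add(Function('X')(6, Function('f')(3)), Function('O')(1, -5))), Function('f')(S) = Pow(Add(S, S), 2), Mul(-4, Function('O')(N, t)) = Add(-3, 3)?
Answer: Mul(3, I, Pow(3727, Rational(1, 2))) ≈ Mul(183.15, I)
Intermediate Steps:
Function('O')(N, t) = 0 (Function('O')(N, t) = Mul(Rational(-1, 4), Add(-3, 3)) = Mul(Rational(-1, 4), 0) = 0)
Function('f')(S) = Mul(4, Pow(S, 2)) (Function('f')(S) = Pow(Mul(2, S), 2) = Mul(4, Pow(S, 2)))
u = -210 (u = Mul(-21, Add(10, 0)) = Mul(-21, 10) = -210)
Pow(Add(u, -33333), Rational(1, 2)) = Pow(Add(-210, -33333), Rational(1, 2)) = Pow(-33543, Rational(1, 2)) = Mul(3, I, Pow(3727, Rational(1, 2)))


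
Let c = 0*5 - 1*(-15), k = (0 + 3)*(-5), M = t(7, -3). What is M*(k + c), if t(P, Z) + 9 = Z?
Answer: 0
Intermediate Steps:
t(P, Z) = -9 + Z
M = -12 (M = -9 - 3 = -12)
k = -15 (k = 3*(-5) = -15)
c = 15 (c = 0 + 15 = 15)
M*(k + c) = -12*(-15 + 15) = -12*0 = 0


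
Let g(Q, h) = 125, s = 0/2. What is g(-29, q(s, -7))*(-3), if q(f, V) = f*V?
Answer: -375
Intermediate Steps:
s = 0 (s = 0*(1/2) = 0)
q(f, V) = V*f
g(-29, q(s, -7))*(-3) = 125*(-3) = -375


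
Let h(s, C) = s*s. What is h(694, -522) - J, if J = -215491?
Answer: 697127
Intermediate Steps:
h(s, C) = s**2
h(694, -522) - J = 694**2 - 1*(-215491) = 481636 + 215491 = 697127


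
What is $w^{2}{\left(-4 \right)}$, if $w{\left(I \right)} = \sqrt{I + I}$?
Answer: $-8$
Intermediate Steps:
$w{\left(I \right)} = \sqrt{2} \sqrt{I}$ ($w{\left(I \right)} = \sqrt{2 I} = \sqrt{2} \sqrt{I}$)
$w^{2}{\left(-4 \right)} = \left(\sqrt{2} \sqrt{-4}\right)^{2} = \left(\sqrt{2} \cdot 2 i\right)^{2} = \left(2 i \sqrt{2}\right)^{2} = -8$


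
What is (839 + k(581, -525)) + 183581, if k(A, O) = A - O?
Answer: 185526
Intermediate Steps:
(839 + k(581, -525)) + 183581 = (839 + (581 - 1*(-525))) + 183581 = (839 + (581 + 525)) + 183581 = (839 + 1106) + 183581 = 1945 + 183581 = 185526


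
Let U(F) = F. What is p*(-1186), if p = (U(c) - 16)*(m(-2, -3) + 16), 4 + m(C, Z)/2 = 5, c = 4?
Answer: 256176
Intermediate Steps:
m(C, Z) = 2 (m(C, Z) = -8 + 2*5 = -8 + 10 = 2)
p = -216 (p = (4 - 16)*(2 + 16) = -12*18 = -216)
p*(-1186) = -216*(-1186) = 256176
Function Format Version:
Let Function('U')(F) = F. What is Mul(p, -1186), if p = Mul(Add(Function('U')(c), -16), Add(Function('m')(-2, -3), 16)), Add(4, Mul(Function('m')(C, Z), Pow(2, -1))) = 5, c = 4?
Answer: 256176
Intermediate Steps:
Function('m')(C, Z) = 2 (Function('m')(C, Z) = Add(-8, Mul(2, 5)) = Add(-8, 10) = 2)
p = -216 (p = Mul(Add(4, -16), Add(2, 16)) = Mul(-12, 18) = -216)
Mul(p, -1186) = Mul(-216, -1186) = 256176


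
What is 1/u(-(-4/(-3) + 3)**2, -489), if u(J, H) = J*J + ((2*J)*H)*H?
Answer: -81/727377521 ≈ -1.1136e-7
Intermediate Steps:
u(J, H) = J**2 + 2*J*H**2 (u(J, H) = J**2 + (2*H*J)*H = J**2 + 2*J*H**2)
1/u(-(-4/(-3) + 3)**2, -489) = 1/((-(-4/(-3) + 3)**2)*(-(-4/(-3) + 3)**2 + 2*(-489)**2)) = 1/((-(-4*(-1/3) + 3)**2)*(-(-4*(-1/3) + 3)**2 + 2*239121)) = 1/((-(4/3 + 3)**2)*(-(4/3 + 3)**2 + 478242)) = 1/((-(13/3)**2)*(-(13/3)**2 + 478242)) = 1/((-1*169/9)*(-1*169/9 + 478242)) = 1/(-169*(-169/9 + 478242)/9) = 1/(-169/9*4304009/9) = 1/(-727377521/81) = -81/727377521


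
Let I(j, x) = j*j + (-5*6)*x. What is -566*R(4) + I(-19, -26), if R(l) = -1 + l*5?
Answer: -9613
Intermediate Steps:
I(j, x) = j**2 - 30*x
R(l) = -1 + 5*l
-566*R(4) + I(-19, -26) = -566*(-1 + 5*4) + ((-19)**2 - 30*(-26)) = -566*(-1 + 20) + (361 + 780) = -566*19 + 1141 = -10754 + 1141 = -9613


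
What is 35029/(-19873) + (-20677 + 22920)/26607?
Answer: -126777352/75537273 ≈ -1.6783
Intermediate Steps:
35029/(-19873) + (-20677 + 22920)/26607 = 35029*(-1/19873) + 2243*(1/26607) = -35029/19873 + 2243/26607 = -126777352/75537273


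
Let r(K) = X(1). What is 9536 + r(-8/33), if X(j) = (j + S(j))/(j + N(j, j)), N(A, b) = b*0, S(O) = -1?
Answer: 9536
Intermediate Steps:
N(A, b) = 0
X(j) = (-1 + j)/j (X(j) = (j - 1)/(j + 0) = (-1 + j)/j)
r(K) = 0 (r(K) = (-1 + 1)/1 = 1*0 = 0)
9536 + r(-8/33) = 9536 + 0 = 9536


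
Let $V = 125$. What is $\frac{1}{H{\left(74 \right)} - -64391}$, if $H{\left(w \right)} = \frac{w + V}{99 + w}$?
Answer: $\frac{173}{11139842} \approx 1.553 \cdot 10^{-5}$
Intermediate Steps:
$H{\left(w \right)} = \frac{125 + w}{99 + w}$ ($H{\left(w \right)} = \frac{w + 125}{99 + w} = \frac{125 + w}{99 + w}$)
$\frac{1}{H{\left(74 \right)} - -64391} = \frac{1}{\frac{125 + 74}{99 + 74} - -64391} = \frac{1}{\frac{1}{173} \cdot 199 + 64391} = \frac{1}{\frac{199}{173} + 64391} = \frac{1}{\frac{11139842}{173}} = \frac{173}{11139842}$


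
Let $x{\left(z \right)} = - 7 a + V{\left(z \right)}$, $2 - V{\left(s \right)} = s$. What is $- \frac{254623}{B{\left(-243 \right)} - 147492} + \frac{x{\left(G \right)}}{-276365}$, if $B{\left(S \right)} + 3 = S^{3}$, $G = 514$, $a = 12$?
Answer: $\frac{79008740987}{4006298138730} \approx 0.019721$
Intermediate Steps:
$V{\left(s \right)} = 2 - s$
$B{\left(S \right)} = -3 + S^{3}$
$x{\left(z \right)} = -82 - z$ ($x{\left(z \right)} = \left(-7\right) 12 - \left(-2 + z\right) = -84 - \left(-2 + z\right) = -82 - z$)
$- \frac{254623}{B{\left(-243 \right)} - 147492} + \frac{x{\left(G \right)}}{-276365} = - \frac{254623}{\left(-3 + \left(-243\right)^{3}\right) - 147492} + \frac{-82 - 514}{-276365} = - \frac{254623}{\left(-3 - 14348907\right) - 147492} + \left(-82 - 514\right) \left(- \frac{1}{276365}\right) = - \frac{254623}{-14348910 - 147492} - - \frac{596}{276365} = - \frac{254623}{-14496402} + \frac{596}{276365} = \left(-254623\right) \left(- \frac{1}{14496402}\right) + \frac{596}{276365} = \frac{254623}{14496402} + \frac{596}{276365} = \frac{79008740987}{4006298138730}$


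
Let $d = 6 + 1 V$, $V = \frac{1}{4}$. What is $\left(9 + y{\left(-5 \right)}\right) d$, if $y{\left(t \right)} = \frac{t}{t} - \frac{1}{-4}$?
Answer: $\frac{1025}{16} \approx 64.063$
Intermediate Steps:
$V = \frac{1}{4} \approx 0.25$
$y{\left(t \right)} = \frac{5}{4}$ ($y{\left(t \right)} = 1 - - \frac{1}{4} = 1 + \frac{1}{4} = \frac{5}{4}$)
$d = \frac{25}{4}$ ($d = 6 + 1 \cdot \frac{1}{4} = 6 + \frac{1}{4} = \frac{25}{4} \approx 6.25$)
$\left(9 + y{\left(-5 \right)}\right) d = \left(9 + \frac{5}{4}\right) \frac{25}{4} = \frac{41}{4} \cdot \frac{25}{4} = \frac{1025}{16}$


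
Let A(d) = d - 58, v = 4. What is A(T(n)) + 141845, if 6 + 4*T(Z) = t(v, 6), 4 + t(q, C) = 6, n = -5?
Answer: 141786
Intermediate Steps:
t(q, C) = 2 (t(q, C) = -4 + 6 = 2)
T(Z) = -1 (T(Z) = -3/2 + (1/4)*2 = -3/2 + 1/2 = -1)
A(d) = -58 + d
A(T(n)) + 141845 = (-58 - 1) + 141845 = -59 + 141845 = 141786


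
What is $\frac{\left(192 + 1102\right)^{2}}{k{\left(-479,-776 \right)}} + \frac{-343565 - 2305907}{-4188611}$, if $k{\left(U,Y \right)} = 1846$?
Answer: $\frac{501317998122}{552298279} \approx 907.69$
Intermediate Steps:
$\frac{\left(192 + 1102\right)^{2}}{k{\left(-479,-776 \right)}} + \frac{-343565 - 2305907}{-4188611} = \frac{\left(192 + 1102\right)^{2}}{1846} + \frac{-343565 - 2305907}{-4188611} = 1294^{2} \cdot \frac{1}{1846} + \left(-343565 - 2305907\right) \left(- \frac{1}{4188611}\right) = 1674436 \cdot \frac{1}{1846} - - \frac{378496}{598373} = \frac{837218}{923} + \frac{378496}{598373} = \frac{501317998122}{552298279}$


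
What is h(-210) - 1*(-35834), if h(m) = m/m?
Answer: 35835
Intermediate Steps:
h(m) = 1
h(-210) - 1*(-35834) = 1 - 1*(-35834) = 1 + 35834 = 35835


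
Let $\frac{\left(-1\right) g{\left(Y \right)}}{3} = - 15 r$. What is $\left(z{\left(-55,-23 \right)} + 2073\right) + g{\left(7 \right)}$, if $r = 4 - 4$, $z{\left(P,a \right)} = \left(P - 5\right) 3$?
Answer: $1893$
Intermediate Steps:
$z{\left(P,a \right)} = -15 + 3 P$ ($z{\left(P,a \right)} = \left(-5 + P\right) 3 = -15 + 3 P$)
$r = 0$ ($r = 4 - 4 = 0$)
$g{\left(Y \right)} = 0$ ($g{\left(Y \right)} = - 3 \left(\left(-15\right) 0\right) = \left(-3\right) 0 = 0$)
$\left(z{\left(-55,-23 \right)} + 2073\right) + g{\left(7 \right)} = \left(\left(-15 + 3 \left(-55\right)\right) + 2073\right) + 0 = \left(\left(-15 - 165\right) + 2073\right) + 0 = \left(-180 + 2073\right) + 0 = 1893 + 0 = 1893$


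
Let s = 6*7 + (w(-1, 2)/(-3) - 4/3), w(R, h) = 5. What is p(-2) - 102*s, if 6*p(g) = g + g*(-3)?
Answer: -11932/3 ≈ -3977.3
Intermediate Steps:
p(g) = -g/3 (p(g) = (g + g*(-3))/6 = (g - 3*g)/6 = (-2*g)/6 = -g/3)
s = 39 (s = 6*7 + (5/(-3) - 4/3) = 42 + (5*(-⅓) - 4*⅓) = 42 + (-5/3 - 4/3) = 42 - 3 = 39)
p(-2) - 102*s = -⅓*(-2) - 102*39 = ⅔ - 3978 = -11932/3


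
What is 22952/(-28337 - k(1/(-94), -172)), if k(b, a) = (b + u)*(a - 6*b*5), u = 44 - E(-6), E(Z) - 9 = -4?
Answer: -101401936/95619981 ≈ -1.0605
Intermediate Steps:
E(Z) = 5 (E(Z) = 9 - 4 = 5)
u = 39 (u = 44 - 1*5 = 44 - 5 = 39)
k(b, a) = (39 + b)*(a - 30*b) (k(b, a) = (b + 39)*(a - 6*b*5) = (39 + b)*(a - 30*b))
22952/(-28337 - k(1/(-94), -172)) = 22952/(-28337 - (-1170/(-94) - 30*(1/(-94))² + 39*(-172) - 172/(-94))) = 22952/(-28337 - (-1170*(-1/94) - 30*(-1/94)² - 6708 - 172*(-1/94))) = 22952/(-28337 - (585/47 - 30*1/8836 - 6708 + 86/47)) = 22952/(-28337 - (585/47 - 15/4418 - 6708 + 86/47)) = 22952/(-28337 - 1*(-29572885/4418)) = 22952/(-28337 + 29572885/4418) = 22952/(-95619981/4418) = 22952*(-4418/95619981) = -101401936/95619981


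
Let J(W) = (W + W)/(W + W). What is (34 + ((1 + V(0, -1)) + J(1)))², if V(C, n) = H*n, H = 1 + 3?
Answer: 1024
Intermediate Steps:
H = 4
J(W) = 1 (J(W) = (2*W)/((2*W)) = (2*W)*(1/(2*W)) = 1)
V(C, n) = 4*n
(34 + ((1 + V(0, -1)) + J(1)))² = (34 + ((1 + 4*(-1)) + 1))² = (34 + ((1 - 4) + 1))² = (34 + (-3 + 1))² = (34 - 2)² = 32² = 1024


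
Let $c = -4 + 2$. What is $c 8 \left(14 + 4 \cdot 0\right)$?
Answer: $-224$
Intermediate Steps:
$c = -2$
$c 8 \left(14 + 4 \cdot 0\right) = \left(-2\right) 8 \left(14 + 4 \cdot 0\right) = - 16 \left(14 + 0\right) = \left(-16\right) 14 = -224$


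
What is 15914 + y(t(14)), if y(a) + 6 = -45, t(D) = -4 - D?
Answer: 15863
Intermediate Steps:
y(a) = -51 (y(a) = -6 - 45 = -51)
15914 + y(t(14)) = 15914 - 51 = 15863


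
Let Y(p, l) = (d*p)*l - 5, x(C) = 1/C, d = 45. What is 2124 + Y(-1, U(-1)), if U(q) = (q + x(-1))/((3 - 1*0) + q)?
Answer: 2164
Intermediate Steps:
U(q) = (-1 + q)/(3 + q) (U(q) = (q + 1/(-1))/((3 - 1*0) + q) = (q - 1)/((3 + 0) + q) = (-1 + q)/(3 + q))
Y(p, l) = -5 + 45*l*p (Y(p, l) = (45*p)*l - 5 = 45*l*p - 5 = -5 + 45*l*p)
2124 + Y(-1, U(-1)) = 2124 + (-5 + 45*((-1 - 1)/(3 - 1))*(-1)) = 2124 + (-5 + 45*(-2/2)*(-1)) = 2124 + (-5 + 45*((½)*(-2))*(-1)) = 2124 + (-5 + 45*(-1)*(-1)) = 2124 + (-5 + 45) = 2124 + 40 = 2164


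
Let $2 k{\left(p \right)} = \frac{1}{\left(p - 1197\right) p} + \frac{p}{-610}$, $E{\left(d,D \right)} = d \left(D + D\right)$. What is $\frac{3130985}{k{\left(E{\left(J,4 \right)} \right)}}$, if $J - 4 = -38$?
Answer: $\frac{763135262832800}{54341553} \approx 1.4043 \cdot 10^{7}$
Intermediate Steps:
$J = -34$ ($J = 4 - 38 = -34$)
$E{\left(d,D \right)} = 2 D d$ ($E{\left(d,D \right)} = d 2 D = 2 D d$)
$k{\left(p \right)} = - \frac{p}{1220} + \frac{1}{2 p \left(-1197 + p\right)}$ ($k{\left(p \right)} = \frac{\frac{1}{\left(p - 1197\right) p} + \frac{p}{-610}}{2} = \frac{\frac{1}{\left(-1197 + p\right) p} + p \left(- \frac{1}{610}\right)}{2} = \frac{\frac{1}{p \left(-1197 + p\right)} - \frac{p}{610}}{2} = \frac{- \frac{p}{610} + \frac{1}{p \left(-1197 + p\right)}}{2} = - \frac{p}{1220} + \frac{1}{2 p \left(-1197 + p\right)}$)
$\frac{3130985}{k{\left(E{\left(J,4 \right)} \right)}} = \frac{3130985}{\frac{1}{1220} \frac{1}{2 \cdot 4 \left(-34\right)} \frac{1}{-1197 + 2 \cdot 4 \left(-34\right)} \left(610 - \left(2 \cdot 4 \left(-34\right)\right)^{3} + 1197 \left(2 \cdot 4 \left(-34\right)\right)^{2}\right)} = \frac{3130985}{\frac{1}{1220} \frac{1}{-272} \frac{1}{-1197 - 272} \left(610 - \left(-272\right)^{3} + 1197 \left(-272\right)^{2}\right)} = \frac{3130985}{\frac{1}{1220} \left(- \frac{1}{272}\right) \frac{1}{-1469} \left(610 - -20123648 + 1197 \cdot 73984\right)} = \frac{3130985}{\frac{1}{1220} \left(- \frac{1}{272}\right) \left(- \frac{1}{1469}\right) \left(610 + 20123648 + 88558848\right)} = \frac{3130985}{\frac{1}{1220} \left(- \frac{1}{272}\right) \left(- \frac{1}{1469}\right) 108683106} = \frac{3130985}{\frac{54341553}{243736480}} = 3130985 \cdot \frac{243736480}{54341553} = \frac{763135262832800}{54341553}$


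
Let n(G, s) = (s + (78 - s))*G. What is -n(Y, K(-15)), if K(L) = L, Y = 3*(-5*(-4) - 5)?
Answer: -3510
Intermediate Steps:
Y = 45 (Y = 3*(20 - 5) = 3*15 = 45)
n(G, s) = 78*G
-n(Y, K(-15)) = -78*45 = -1*3510 = -3510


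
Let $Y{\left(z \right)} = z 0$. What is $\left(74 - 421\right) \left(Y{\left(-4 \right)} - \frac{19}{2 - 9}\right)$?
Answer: $- \frac{6593}{7} \approx -941.86$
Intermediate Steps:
$Y{\left(z \right)} = 0$
$\left(74 - 421\right) \left(Y{\left(-4 \right)} - \frac{19}{2 - 9}\right) = \left(74 - 421\right) \left(0 - \frac{19}{2 - 9}\right) = - 347 \left(0 - \frac{19}{-7}\right) = - 347 \left(0 - - \frac{19}{7}\right) = - 347 \left(0 + \frac{19}{7}\right) = \left(-347\right) \frac{19}{7} = - \frac{6593}{7}$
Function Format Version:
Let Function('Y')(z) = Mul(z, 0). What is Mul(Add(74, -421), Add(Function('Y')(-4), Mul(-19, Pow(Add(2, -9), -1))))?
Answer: Rational(-6593, 7) ≈ -941.86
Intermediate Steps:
Function('Y')(z) = 0
Mul(Add(74, -421), Add(Function('Y')(-4), Mul(-19, Pow(Add(2, -9), -1)))) = Mul(Add(74, -421), Add(0, Mul(-19, Pow(Add(2, -9), -1)))) = Mul(-347, Add(0, Mul(-19, Pow(-7, -1)))) = Mul(-347, Add(0, Mul(-19, Rational(-1, 7)))) = Mul(-347, Add(0, Rational(19, 7))) = Mul(-347, Rational(19, 7)) = Rational(-6593, 7)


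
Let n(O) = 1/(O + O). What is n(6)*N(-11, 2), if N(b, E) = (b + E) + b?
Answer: -5/3 ≈ -1.6667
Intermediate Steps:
N(b, E) = E + 2*b (N(b, E) = (E + b) + b = E + 2*b)
n(O) = 1/(2*O)
n(6)*N(-11, 2) = ((1/2)/6)*(2 + 2*(-11)) = ((1/2)*(1/6))*(2 - 22) = (1/12)*(-20) = -5/3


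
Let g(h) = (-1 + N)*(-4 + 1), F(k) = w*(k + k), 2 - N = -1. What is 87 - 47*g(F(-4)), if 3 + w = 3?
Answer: 369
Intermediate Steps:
N = 3 (N = 2 - 1*(-1) = 2 + 1 = 3)
w = 0 (w = -3 + 3 = 0)
F(k) = 0 (F(k) = 0*(k + k) = 0*(2*k) = 0)
g(h) = -6 (g(h) = (-1 + 3)*(-4 + 1) = 2*(-3) = -6)
87 - 47*g(F(-4)) = 87 - 47*(-6) = 87 + 282 = 369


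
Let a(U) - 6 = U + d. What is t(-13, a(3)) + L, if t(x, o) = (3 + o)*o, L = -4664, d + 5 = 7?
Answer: -4510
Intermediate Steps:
d = 2 (d = -5 + 7 = 2)
a(U) = 8 + U (a(U) = 6 + (U + 2) = 6 + (2 + U) = 8 + U)
t(x, o) = o*(3 + o)
t(-13, a(3)) + L = (8 + 3)*(3 + (8 + 3)) - 4664 = 11*(3 + 11) - 4664 = 11*14 - 4664 = 154 - 4664 = -4510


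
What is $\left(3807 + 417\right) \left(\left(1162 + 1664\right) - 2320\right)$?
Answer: $2137344$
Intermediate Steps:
$\left(3807 + 417\right) \left(\left(1162 + 1664\right) - 2320\right) = 4224 \left(2826 - 2320\right) = 4224 \cdot 506 = 2137344$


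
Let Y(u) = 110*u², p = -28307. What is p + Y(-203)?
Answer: 4504683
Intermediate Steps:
p + Y(-203) = -28307 + 110*(-203)² = -28307 + 110*41209 = -28307 + 4532990 = 4504683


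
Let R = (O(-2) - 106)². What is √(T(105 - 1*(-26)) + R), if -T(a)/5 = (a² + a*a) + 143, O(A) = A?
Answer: I*√160661 ≈ 400.83*I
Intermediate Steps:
T(a) = -715 - 10*a² (T(a) = -5*((a² + a*a) + 143) = -5*((a² + a²) + 143) = -5*(2*a² + 143) = -5*(143 + 2*a²) = -715 - 10*a²)
R = 11664 (R = (-2 - 106)² = (-108)² = 11664)
√(T(105 - 1*(-26)) + R) = √((-715 - 10*(105 - 1*(-26))²) + 11664) = √((-715 - 10*(105 + 26)²) + 11664) = √((-715 - 10*131²) + 11664) = √((-715 - 10*17161) + 11664) = √((-715 - 171610) + 11664) = √(-172325 + 11664) = √(-160661) = I*√160661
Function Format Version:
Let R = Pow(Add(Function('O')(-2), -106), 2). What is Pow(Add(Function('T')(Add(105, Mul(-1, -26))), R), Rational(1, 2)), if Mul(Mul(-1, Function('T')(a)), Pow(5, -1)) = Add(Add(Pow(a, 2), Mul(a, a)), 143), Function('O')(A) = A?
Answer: Mul(I, Pow(160661, Rational(1, 2))) ≈ Mul(400.83, I)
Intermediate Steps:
Function('T')(a) = Add(-715, Mul(-10, Pow(a, 2))) (Function('T')(a) = Mul(-5, Add(Add(Pow(a, 2), Mul(a, a)), 143)) = Mul(-5, Add(Add(Pow(a, 2), Pow(a, 2)), 143)) = Mul(-5, Add(Mul(2, Pow(a, 2)), 143)) = Mul(-5, Add(143, Mul(2, Pow(a, 2)))) = Add(-715, Mul(-10, Pow(a, 2))))
R = 11664 (R = Pow(Add(-2, -106), 2) = Pow(-108, 2) = 11664)
Pow(Add(Function('T')(Add(105, Mul(-1, -26))), R), Rational(1, 2)) = Pow(Add(Add(-715, Mul(-10, Pow(Add(105, Mul(-1, -26)), 2))), 11664), Rational(1, 2)) = Pow(Add(Add(-715, Mul(-10, Pow(Add(105, 26), 2))), 11664), Rational(1, 2)) = Pow(Add(Add(-715, Mul(-10, Pow(131, 2))), 11664), Rational(1, 2)) = Pow(Add(Add(-715, Mul(-10, 17161)), 11664), Rational(1, 2)) = Pow(Add(Add(-715, -171610), 11664), Rational(1, 2)) = Pow(Add(-172325, 11664), Rational(1, 2)) = Pow(-160661, Rational(1, 2)) = Mul(I, Pow(160661, Rational(1, 2)))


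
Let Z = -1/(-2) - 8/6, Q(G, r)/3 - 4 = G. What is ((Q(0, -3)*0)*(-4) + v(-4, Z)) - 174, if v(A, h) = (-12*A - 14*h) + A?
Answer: -355/3 ≈ -118.33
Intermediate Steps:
Q(G, r) = 12 + 3*G
Z = -⅚ (Z = -1*(-½) - 8*⅙ = ½ - 4/3 = -⅚ ≈ -0.83333)
v(A, h) = -14*h - 11*A (v(A, h) = (-14*h - 12*A) + A = -14*h - 11*A)
((Q(0, -3)*0)*(-4) + v(-4, Z)) - 174 = (((12 + 3*0)*0)*(-4) + (-14*(-⅚) - 11*(-4))) - 174 = (((12 + 0)*0)*(-4) + (35/3 + 44)) - 174 = ((12*0)*(-4) + 167/3) - 174 = (0*(-4) + 167/3) - 174 = (0 + 167/3) - 174 = 167/3 - 174 = -355/3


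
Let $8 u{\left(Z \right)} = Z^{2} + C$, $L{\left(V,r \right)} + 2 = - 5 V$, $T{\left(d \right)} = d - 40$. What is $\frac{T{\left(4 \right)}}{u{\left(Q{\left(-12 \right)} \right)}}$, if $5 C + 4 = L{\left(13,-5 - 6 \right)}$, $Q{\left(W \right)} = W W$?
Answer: $- \frac{1440}{103609} \approx -0.013898$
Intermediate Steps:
$T{\left(d \right)} = -40 + d$ ($T{\left(d \right)} = d - 40 = -40 + d$)
$Q{\left(W \right)} = W^{2}$
$L{\left(V,r \right)} = -2 - 5 V$
$C = - \frac{71}{5}$ ($C = - \frac{4}{5} + \frac{-2 - 65}{5} = - \frac{4}{5} + \frac{1}{5} \left(-67\right) = - \frac{4}{5} - \frac{67}{5} = - \frac{71}{5} \approx -14.2$)
$u{\left(Z \right)} = - \frac{71}{40} + \frac{Z^{2}}{8}$ ($u{\left(Z \right)} = \frac{Z^{2} - \frac{71}{5}}{8} = \frac{- \frac{71}{5} + Z^{2}}{8} = - \frac{71}{40} + \frac{Z^{2}}{8}$)
$\frac{T{\left(4 \right)}}{u{\left(Q{\left(-12 \right)} \right)}} = \frac{-40 + 4}{- \frac{71}{40} + \frac{\left(\left(-12\right)^{2}\right)^{2}}{8}} = - \frac{36}{- \frac{71}{40} + \frac{144^{2}}{8}} = - \frac{36}{- \frac{71}{40} + \frac{1}{8} \cdot 20736} = - \frac{36}{- \frac{71}{40} + 2592} = - \frac{36}{\frac{103609}{40}} = \left(-36\right) \frac{40}{103609} = - \frac{1440}{103609}$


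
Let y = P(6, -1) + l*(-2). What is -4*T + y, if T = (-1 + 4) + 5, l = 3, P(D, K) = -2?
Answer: -40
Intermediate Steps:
T = 8 (T = 3 + 5 = 8)
y = -8 (y = -2 + 3*(-2) = -2 - 6 = -8)
-4*T + y = -4*8 - 8 = -32 - 8 = -40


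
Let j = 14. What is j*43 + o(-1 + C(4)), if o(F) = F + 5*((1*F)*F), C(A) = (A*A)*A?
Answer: 20510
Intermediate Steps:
C(A) = A³ (C(A) = A²*A = A³)
o(F) = F + 5*F² (o(F) = F + 5*(F*F) = F + 5*F²)
j*43 + o(-1 + C(4)) = 14*43 + (-1 + 4³)*(1 + 5*(-1 + 4³)) = 602 + (-1 + 64)*(1 + 5*(-1 + 64)) = 602 + 63*(1 + 5*63) = 602 + 63*(1 + 315) = 602 + 63*316 = 602 + 19908 = 20510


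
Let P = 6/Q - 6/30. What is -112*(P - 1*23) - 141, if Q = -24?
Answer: 12427/5 ≈ 2485.4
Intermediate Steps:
P = -9/20 (P = 6/(-24) - 6/30 = 6*(-1/24) - 6*1/30 = -¼ - ⅕ = -9/20 ≈ -0.45000)
-112*(P - 1*23) - 141 = -112*(-9/20 - 1*23) - 141 = -112*(-9/20 - 23) - 141 = -112*(-469/20) - 141 = 13132/5 - 141 = 12427/5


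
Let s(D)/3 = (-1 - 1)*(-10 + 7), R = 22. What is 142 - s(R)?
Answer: 124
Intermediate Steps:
s(D) = 18 (s(D) = 3*((-1 - 1)*(-10 + 7)) = 3*(-2*(-3)) = 3*6 = 18)
142 - s(R) = 142 - 1*18 = 142 - 18 = 124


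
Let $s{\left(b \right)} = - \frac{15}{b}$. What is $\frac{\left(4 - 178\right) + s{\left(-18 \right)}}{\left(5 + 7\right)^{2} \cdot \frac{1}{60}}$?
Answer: $- \frac{5195}{72} \approx -72.153$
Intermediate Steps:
$\frac{\left(4 - 178\right) + s{\left(-18 \right)}}{\left(5 + 7\right)^{2} \cdot \frac{1}{60}} = \frac{\left(4 - 178\right) - \frac{15}{-18}}{\left(5 + 7\right)^{2} \cdot \frac{1}{60}} = \frac{-174 - - \frac{5}{6}}{12^{2} \cdot \frac{1}{60}} = \frac{-174 + \frac{5}{6}}{144 \cdot \frac{1}{60}} = - \frac{1039}{6 \cdot \frac{12}{5}} = \left(- \frac{1039}{6}\right) \frac{5}{12} = - \frac{5195}{72}$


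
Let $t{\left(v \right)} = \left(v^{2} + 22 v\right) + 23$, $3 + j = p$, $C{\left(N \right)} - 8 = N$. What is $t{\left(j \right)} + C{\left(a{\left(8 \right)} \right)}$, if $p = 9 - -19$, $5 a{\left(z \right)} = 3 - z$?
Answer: $1205$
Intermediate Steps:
$a{\left(z \right)} = \frac{3}{5} - \frac{z}{5}$ ($a{\left(z \right)} = \frac{3 - z}{5} = \frac{3}{5} - \frac{z}{5}$)
$C{\left(N \right)} = 8 + N$
$p = 28$ ($p = 9 + 19 = 28$)
$j = 25$ ($j = -3 + 28 = 25$)
$t{\left(v \right)} = 23 + v^{2} + 22 v$
$t{\left(j \right)} + C{\left(a{\left(8 \right)} \right)} = \left(23 + 25^{2} + 22 \cdot 25\right) + \left(8 + \left(\frac{3}{5} - \frac{8}{5}\right)\right) = \left(23 + 625 + 550\right) + \left(8 + \left(\frac{3}{5} - \frac{8}{5}\right)\right) = 1198 + \left(8 - 1\right) = 1198 + 7 = 1205$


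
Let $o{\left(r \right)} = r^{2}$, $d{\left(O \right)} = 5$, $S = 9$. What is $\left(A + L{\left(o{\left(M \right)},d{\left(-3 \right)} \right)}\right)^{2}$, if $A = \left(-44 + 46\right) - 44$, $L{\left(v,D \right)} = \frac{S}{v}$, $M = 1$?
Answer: $1089$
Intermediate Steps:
$L{\left(v,D \right)} = \frac{9}{v}$
$A = -42$ ($A = 2 - 44 = -42$)
$\left(A + L{\left(o{\left(M \right)},d{\left(-3 \right)} \right)}\right)^{2} = \left(-42 + \frac{9}{1^{2}}\right)^{2} = \left(-42 + \frac{9}{1}\right)^{2} = \left(-42 + 9 \cdot 1\right)^{2} = \left(-42 + 9\right)^{2} = \left(-33\right)^{2} = 1089$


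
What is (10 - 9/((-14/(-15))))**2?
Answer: 25/196 ≈ 0.12755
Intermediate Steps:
(10 - 9/((-14/(-15))))**2 = (10 - 9/((-14*(-1/15))))**2 = (10 - 9/14/15)**2 = (10 - 9*15/14)**2 = (10 - 135/14)**2 = (5/14)**2 = 25/196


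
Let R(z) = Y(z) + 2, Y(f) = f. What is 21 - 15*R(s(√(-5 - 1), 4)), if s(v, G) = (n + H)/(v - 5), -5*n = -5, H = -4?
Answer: -504/31 - 45*I*√6/31 ≈ -16.258 - 3.5557*I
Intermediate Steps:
n = 1 (n = -⅕*(-5) = 1)
s(v, G) = -3/(-5 + v) (s(v, G) = (1 - 4)/(v - 5) = -3/(-5 + v))
R(z) = 2 + z (R(z) = z + 2 = 2 + z)
21 - 15*R(s(√(-5 - 1), 4)) = 21 - 15*(2 - 3/(-5 + √(-5 - 1))) = 21 - 15*(2 - 3/(-5 + √(-6))) = 21 - 15*(2 - 3/(-5 + I*√6)) = 21 + (-30 + 45/(-5 + I*√6)) = -9 + 45/(-5 + I*√6)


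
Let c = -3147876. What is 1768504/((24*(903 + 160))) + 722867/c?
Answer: 231191229775/3346192188 ≈ 69.091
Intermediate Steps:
1768504/((24*(903 + 160))) + 722867/c = 1768504/((24*(903 + 160))) + 722867/(-3147876) = 1768504/((24*1063)) + 722867*(-1/3147876) = 1768504/25512 - 722867/3147876 = 1768504*(1/25512) - 722867/3147876 = 221063/3189 - 722867/3147876 = 231191229775/3346192188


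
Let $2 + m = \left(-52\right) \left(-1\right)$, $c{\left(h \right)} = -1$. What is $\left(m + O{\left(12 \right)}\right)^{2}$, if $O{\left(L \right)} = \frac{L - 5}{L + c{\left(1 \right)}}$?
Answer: $\frac{310249}{121} \approx 2564.0$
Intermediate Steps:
$m = 50$ ($m = -2 - -52 = -2 + 52 = 50$)
$O{\left(L \right)} = \frac{-5 + L}{-1 + L}$ ($O{\left(L \right)} = \frac{L - 5}{L - 1} = \frac{-5 + L}{-1 + L}$)
$\left(m + O{\left(12 \right)}\right)^{2} = \left(50 + \frac{-5 + 12}{-1 + 12}\right)^{2} = \left(50 + \frac{1}{11} \cdot 7\right)^{2} = \left(50 + \frac{7}{11}\right)^{2} = \left(\frac{557}{11}\right)^{2} = \frac{310249}{121}$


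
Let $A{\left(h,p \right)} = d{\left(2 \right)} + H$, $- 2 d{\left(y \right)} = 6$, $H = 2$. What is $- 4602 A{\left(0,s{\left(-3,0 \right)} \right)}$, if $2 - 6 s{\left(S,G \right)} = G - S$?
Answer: $4602$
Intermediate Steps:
$s{\left(S,G \right)} = \frac{1}{3} - \frac{G}{6} + \frac{S}{6}$ ($s{\left(S,G \right)} = \frac{1}{3} - \frac{G - S}{6} = \frac{1}{3} - \left(- \frac{S}{6} + \frac{G}{6}\right) = \frac{1}{3} - \frac{G}{6} + \frac{S}{6}$)
$d{\left(y \right)} = -3$ ($d{\left(y \right)} = \left(- \frac{1}{2}\right) 6 = -3$)
$A{\left(h,p \right)} = -1$ ($A{\left(h,p \right)} = -3 + 2 = -1$)
$- 4602 A{\left(0,s{\left(-3,0 \right)} \right)} = \left(-4602\right) \left(-1\right) = 4602$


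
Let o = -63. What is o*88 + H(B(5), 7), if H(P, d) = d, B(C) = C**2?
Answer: -5537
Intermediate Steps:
o*88 + H(B(5), 7) = -63*88 + 7 = -5544 + 7 = -5537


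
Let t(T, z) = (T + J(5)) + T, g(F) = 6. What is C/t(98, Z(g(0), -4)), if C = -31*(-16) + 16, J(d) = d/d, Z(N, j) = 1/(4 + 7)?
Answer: 512/197 ≈ 2.5990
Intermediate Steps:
Z(N, j) = 1/11
J(d) = 1
t(T, z) = 1 + 2*T (t(T, z) = (T + 1) + T = (1 + T) + T = 1 + 2*T)
C = 512 (C = 496 + 16 = 512)
C/t(98, Z(g(0), -4)) = 512/(1 + 2*98) = 512/(1 + 196) = 512/197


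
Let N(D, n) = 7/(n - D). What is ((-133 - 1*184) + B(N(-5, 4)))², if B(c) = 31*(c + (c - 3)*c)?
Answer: 787588096/6561 ≈ 1.2004e+5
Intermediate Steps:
B(c) = 31*c + 31*c*(-3 + c) (B(c) = 31*(c + (-3 + c)*c) = 31*(c + c*(-3 + c)) = 31*c + 31*c*(-3 + c))
((-133 - 1*184) + B(N(-5, 4)))² = ((-133 - 1*184) + 31*(7/(4 - 1*(-5)))*(-2 + 7/(4 - 1*(-5))))² = ((-133 - 184) + 31*(7/(4 + 5))*(-2 + 7/(4 + 5)))² = (-317 + 31*(7/9)*(-2 + 7/9))² = (-317 + 31*(7/9)*(-11/9))² = (-317 - 2387/81)² = (-28064/81)² = 787588096/6561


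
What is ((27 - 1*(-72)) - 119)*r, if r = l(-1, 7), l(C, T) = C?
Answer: 20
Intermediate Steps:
r = -1
((27 - 1*(-72)) - 119)*r = ((27 - 1*(-72)) - 119)*(-1) = ((27 + 72) - 119)*(-1) = (99 - 119)*(-1) = -20*(-1) = 20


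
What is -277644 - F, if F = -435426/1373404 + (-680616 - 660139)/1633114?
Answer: -77841524938771435/280365662507 ≈ -2.7764e+5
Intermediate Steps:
F = -319062322073/280365662507 (F = -435426*1/1373404 - 1340755*1/1633114 = -217713/686702 - 1340755/1633114 = -319062322073/280365662507 ≈ -1.1380)
-277644 - F = -277644 - 1*(-319062322073/280365662507) = -277644 + 319062322073/280365662507 = -77841524938771435/280365662507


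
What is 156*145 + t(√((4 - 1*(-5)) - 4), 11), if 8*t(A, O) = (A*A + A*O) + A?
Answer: 180965/8 + 3*√5/2 ≈ 22624.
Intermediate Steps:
t(A, O) = A/8 + A²/8 + A*O/8 (t(A, O) = ((A*A + A*O) + A)/8 = ((A² + A*O) + A)/8 = (A + A² + A*O)/8 = A/8 + A²/8 + A*O/8)
156*145 + t(√((4 - 1*(-5)) - 4), 11) = 156*145 + √((4 - 1*(-5)) - 4)*(1 + √((4 - 1*(-5)) - 4) + 11)/8 = 22620 + √((4 + 5) - 4)*(1 + √((4 + 5) - 4) + 11)/8 = 22620 + √(9 - 4)*(1 + √(9 - 4) + 11)/8 = 22620 + √5*(1 + √5 + 11)/8 = 22620 + √5*(12 + √5)/8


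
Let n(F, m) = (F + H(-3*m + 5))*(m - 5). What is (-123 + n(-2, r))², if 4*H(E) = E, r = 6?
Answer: 263169/16 ≈ 16448.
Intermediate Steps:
H(E) = E/4
n(F, m) = (-5 + m)*(5/4 + F - 3*m/4) (n(F, m) = (F + (-3*m + 5)/4)*(m - 5) = (F + (5 - 3*m)/4)*(-5 + m) = (F + (5/4 - 3*m/4))*(-5 + m) = (5/4 + F - 3*m/4)*(-5 + m) = (-5 + m)*(5/4 + F - 3*m/4))
(-123 + n(-2, r))² = (-123 + (-25/4 - 5*(-2) + 5*6 - ¾*6² - 2*6))² = (-123 + (-25/4 + 10 + 30 - ¾*36 - 12))² = (-123 + (-25/4 + 10 + 30 - 27 - 12))² = (-123 - 21/4)² = (-513/4)² = 263169/16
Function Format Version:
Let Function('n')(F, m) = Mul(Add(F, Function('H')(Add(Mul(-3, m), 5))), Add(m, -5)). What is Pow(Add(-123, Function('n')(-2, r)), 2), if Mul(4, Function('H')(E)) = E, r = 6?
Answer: Rational(263169, 16) ≈ 16448.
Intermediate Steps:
Function('H')(E) = Mul(Rational(1, 4), E)
Function('n')(F, m) = Mul(Add(-5, m), Add(Rational(5, 4), F, Mul(Rational(-3, 4), m))) (Function('n')(F, m) = Mul(Add(F, Mul(Rational(1, 4), Add(Mul(-3, m), 5))), Add(m, -5)) = Mul(Add(F, Mul(Rational(1, 4), Add(5, Mul(-3, m)))), Add(-5, m)) = Mul(Add(F, Add(Rational(5, 4), Mul(Rational(-3, 4), m))), Add(-5, m)) = Mul(Add(Rational(5, 4), F, Mul(Rational(-3, 4), m)), Add(-5, m)) = Mul(Add(-5, m), Add(Rational(5, 4), F, Mul(Rational(-3, 4), m))))
Pow(Add(-123, Function('n')(-2, r)), 2) = Pow(Add(-123, Add(Rational(-25, 4), Mul(-5, -2), Mul(5, 6), Mul(Rational(-3, 4), Pow(6, 2)), Mul(-2, 6))), 2) = Pow(Add(-123, Add(Rational(-25, 4), 10, 30, Mul(Rational(-3, 4), 36), -12)), 2) = Pow(Add(-123, Add(Rational(-25, 4), 10, 30, -27, -12)), 2) = Pow(Add(-123, Rational(-21, 4)), 2) = Pow(Rational(-513, 4), 2) = Rational(263169, 16)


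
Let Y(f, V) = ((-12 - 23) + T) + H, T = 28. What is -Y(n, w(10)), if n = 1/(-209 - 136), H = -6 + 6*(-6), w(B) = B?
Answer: 49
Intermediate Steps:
H = -42 (H = -6 - 36 = -42)
n = -1/345 (n = 1/(-345) = -1/345 ≈ -0.0028986)
Y(f, V) = -49 (Y(f, V) = ((-12 - 23) + 28) - 42 = (-35 + 28) - 42 = -7 - 42 = -49)
-Y(n, w(10)) = -1*(-49) = 49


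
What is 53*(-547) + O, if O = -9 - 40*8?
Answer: -29320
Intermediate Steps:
O = -329 (O = -9 - 320 = -329)
53*(-547) + O = 53*(-547) - 329 = -28991 - 329 = -29320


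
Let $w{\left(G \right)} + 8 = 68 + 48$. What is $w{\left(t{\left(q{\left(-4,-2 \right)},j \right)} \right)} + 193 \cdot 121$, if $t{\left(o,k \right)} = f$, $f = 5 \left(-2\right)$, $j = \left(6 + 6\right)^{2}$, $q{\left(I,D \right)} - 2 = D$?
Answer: $23461$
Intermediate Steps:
$q{\left(I,D \right)} = 2 + D$
$j = 144$ ($j = 12^{2} = 144$)
$f = -10$
$t{\left(o,k \right)} = -10$
$w{\left(G \right)} = 108$ ($w{\left(G \right)} = -8 + \left(68 + 48\right) = -8 + 116 = 108$)
$w{\left(t{\left(q{\left(-4,-2 \right)},j \right)} \right)} + 193 \cdot 121 = 108 + 193 \cdot 121 = 108 + 23353 = 23461$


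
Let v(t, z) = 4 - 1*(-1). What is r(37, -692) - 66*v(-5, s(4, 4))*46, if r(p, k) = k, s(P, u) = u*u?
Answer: -15872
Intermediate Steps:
s(P, u) = u²
v(t, z) = 5 (v(t, z) = 4 + 1 = 5)
r(37, -692) - 66*v(-5, s(4, 4))*46 = -692 - 66*5*46 = -692 - 330*46 = -692 - 15180 = -15872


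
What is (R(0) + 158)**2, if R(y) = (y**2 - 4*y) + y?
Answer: 24964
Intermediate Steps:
R(y) = y**2 - 3*y
(R(0) + 158)**2 = (0*(-3 + 0) + 158)**2 = (0*(-3) + 158)**2 = (0 + 158)**2 = 158**2 = 24964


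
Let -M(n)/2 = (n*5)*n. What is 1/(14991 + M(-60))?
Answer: -1/21009 ≈ -4.7599e-5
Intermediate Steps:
M(n) = -10*n**2 (M(n) = -2*n*5*n = -2*5*n*n = -10*n**2)
1/(14991 + M(-60)) = 1/(14991 - 10*(-60)**2) = 1/(14991 - 10*3600) = 1/(14991 - 36000) = 1/(-21009) = -1/21009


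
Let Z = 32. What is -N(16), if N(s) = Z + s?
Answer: -48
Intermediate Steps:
N(s) = 32 + s
-N(16) = -(32 + 16) = -1*48 = -48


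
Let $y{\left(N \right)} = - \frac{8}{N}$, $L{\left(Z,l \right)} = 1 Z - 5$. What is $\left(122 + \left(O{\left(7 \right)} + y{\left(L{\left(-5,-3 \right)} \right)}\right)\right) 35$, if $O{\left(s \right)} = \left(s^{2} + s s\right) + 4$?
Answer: $7868$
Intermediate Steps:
$O{\left(s \right)} = 4 + 2 s^{2}$ ($O{\left(s \right)} = \left(s^{2} + s^{2}\right) + 4 = 2 s^{2} + 4 = 4 + 2 s^{2}$)
$L{\left(Z,l \right)} = -5 + Z$ ($L{\left(Z,l \right)} = Z - 5 = -5 + Z$)
$\left(122 + \left(O{\left(7 \right)} + y{\left(L{\left(-5,-3 \right)} \right)}\right)\right) 35 = \left(122 - \left(-4 - 98 + \frac{8}{-5 - 5}\right)\right) 35 = \left(122 + \left(\left(4 + 2 \cdot 49\right) - \frac{8}{-10}\right)\right) 35 = \left(122 + \left(\left(4 + 98\right) - - \frac{4}{5}\right)\right) 35 = \left(122 + \left(102 + \frac{4}{5}\right)\right) 35 = \left(122 + \frac{514}{5}\right) 35 = \frac{1124}{5} \cdot 35 = 7868$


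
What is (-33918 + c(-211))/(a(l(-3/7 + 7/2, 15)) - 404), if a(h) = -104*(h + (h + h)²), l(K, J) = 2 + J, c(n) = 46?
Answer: 8468/30599 ≈ 0.27674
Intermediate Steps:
a(h) = -416*h² - 104*h (a(h) = -104*(h + (2*h)²) = -104*(h + 4*h²) = -416*h² - 104*h)
(-33918 + c(-211))/(a(l(-3/7 + 7/2, 15)) - 404) = (-33918 + 46)/(-104*(2 + 15)*(1 + 4*(2 + 15)) - 404) = -33872/(-104*17*(1 + 4*17) - 404) = -33872/(-104*17*(1 + 68) - 404) = -33872/(-104*17*69 - 404) = -33872/(-121992 - 404) = -33872/(-122396) = -33872*(-1/122396) = 8468/30599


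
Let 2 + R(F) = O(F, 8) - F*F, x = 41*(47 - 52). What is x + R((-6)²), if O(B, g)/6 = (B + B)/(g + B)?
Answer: -16425/11 ≈ -1493.2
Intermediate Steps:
O(B, g) = 12*B/(B + g) (O(B, g) = 6*((B + B)/(g + B)) = 6*((2*B)/(B + g)) = 6*(2*B/(B + g)) = 12*B/(B + g))
x = -205 (x = 41*(-5) = -205)
R(F) = -2 - F² + 12*F/(8 + F) (R(F) = -2 + (12*F/(F + 8) - F*F) = -2 + (12*F/(8 + F) - F²) = -2 + (-F² + 12*F/(8 + F)) = -2 - F² + 12*F/(8 + F))
x + R((-6)²) = -205 + (12*(-6)² - (2 + ((-6)²)²)*(8 + (-6)²))/(8 + (-6)²) = -205 + (12*36 - (2 + 36²)*(8 + 36))/(8 + 36) = -205 + (432 - 1*(2 + 1296)*44)/44 = -205 + (432 - 1*1298*44)/44 = -205 + (432 - 57112)/44 = -205 + (1/44)*(-56680) = -205 - 14170/11 = -16425/11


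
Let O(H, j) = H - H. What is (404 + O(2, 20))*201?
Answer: 81204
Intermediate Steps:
O(H, j) = 0
(404 + O(2, 20))*201 = (404 + 0)*201 = 404*201 = 81204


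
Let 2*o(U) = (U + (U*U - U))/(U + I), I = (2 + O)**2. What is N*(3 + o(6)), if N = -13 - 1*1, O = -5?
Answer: -294/5 ≈ -58.800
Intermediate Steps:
N = -14 (N = -13 - 1 = -14)
I = 9 (I = (2 - 5)**2 = (-3)**2 = 9)
o(U) = U**2/(2*(9 + U)) (o(U) = ((U + (U*U - U))/(U + 9))/2 = ((U + (U**2 - U))/(9 + U))/2 = (U**2/(9 + U))/2 = U**2/(2*(9 + U)))
N*(3 + o(6)) = -14*(3 + (1/2)*6**2/(9 + 6)) = -14*(3 + (1/2)*36/15) = -14*(3 + (1/2)*36*(1/15)) = -14*(3 + 6/5) = -14*21/5 = -294/5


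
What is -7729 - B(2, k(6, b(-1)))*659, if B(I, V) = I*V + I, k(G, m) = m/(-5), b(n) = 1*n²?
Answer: -43917/5 ≈ -8783.4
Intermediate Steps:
b(n) = n²
k(G, m) = -m/5 (k(G, m) = m*(-⅕) = -m/5)
B(I, V) = I + I*V
-7729 - B(2, k(6, b(-1)))*659 = -7729 - 2*(1 - ⅕*(-1)²)*659 = -7729 - 2*(1 - ⅕*1)*659 = -7729 - 2*(1 - ⅕)*659 = -7729 - 2*(⅘)*659 = -7729 - 8*659/5 = -7729 - 1*5272/5 = -7729 - 5272/5 = -43917/5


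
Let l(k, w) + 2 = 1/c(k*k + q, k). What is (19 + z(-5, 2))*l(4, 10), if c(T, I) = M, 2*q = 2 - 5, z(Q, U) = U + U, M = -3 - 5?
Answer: -391/8 ≈ -48.875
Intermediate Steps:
M = -8
z(Q, U) = 2*U
q = -3/2 (q = (2 - 5)/2 = (½)*(-3) = -3/2 ≈ -1.5000)
c(T, I) = -8
l(k, w) = -17/8 (l(k, w) = -2 + 1/(-8) = -2 - ⅛ = -17/8)
(19 + z(-5, 2))*l(4, 10) = (19 + 2*2)*(-17/8) = (19 + 4)*(-17/8) = 23*(-17/8) = -391/8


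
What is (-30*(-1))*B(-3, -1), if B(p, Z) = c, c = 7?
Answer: 210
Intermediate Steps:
B(p, Z) = 7
(-30*(-1))*B(-3, -1) = -30*(-1)*7 = 30*7 = 210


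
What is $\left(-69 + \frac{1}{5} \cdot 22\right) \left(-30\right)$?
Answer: $1938$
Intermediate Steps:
$\left(-69 + \frac{1}{5} \cdot 22\right) \left(-30\right) = \left(-69 + \frac{22}{5}\right) \left(-30\right) = \left(- \frac{323}{5}\right) \left(-30\right) = 1938$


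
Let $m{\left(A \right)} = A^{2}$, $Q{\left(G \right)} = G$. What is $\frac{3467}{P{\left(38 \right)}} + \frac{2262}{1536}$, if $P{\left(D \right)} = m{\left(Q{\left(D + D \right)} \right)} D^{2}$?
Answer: $\frac{49144885}{33362176} \approx 1.4731$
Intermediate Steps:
$P{\left(D \right)} = 4 D^{4}$ ($P{\left(D \right)} = \left(D + D\right)^{2} D^{2} = \left(2 D\right)^{2} D^{2} = 4 D^{2} D^{2} = 4 D^{4}$)
$\frac{3467}{P{\left(38 \right)}} + \frac{2262}{1536} = \frac{3467}{4 \cdot 38^{4}} + \frac{2262}{1536} = \frac{3467}{4 \cdot 2085136} + 2262 \cdot \frac{1}{1536} = \frac{3467}{8340544} + \frac{377}{256} = \frac{49144885}{33362176}$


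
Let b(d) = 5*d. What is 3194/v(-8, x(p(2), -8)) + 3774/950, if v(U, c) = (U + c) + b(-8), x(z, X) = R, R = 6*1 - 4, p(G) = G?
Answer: -715174/10925 ≈ -65.462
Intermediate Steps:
R = 2 (R = 6 - 4 = 2)
x(z, X) = 2
v(U, c) = -40 + U + c (v(U, c) = (U + c) + 5*(-8) = (U + c) - 40 = -40 + U + c)
3194/v(-8, x(p(2), -8)) + 3774/950 = 3194/(-40 - 8 + 2) + 3774/950 = 3194/(-46) + 3774*(1/950) = 3194*(-1/46) + 1887/475 = -1597/23 + 1887/475 = -715174/10925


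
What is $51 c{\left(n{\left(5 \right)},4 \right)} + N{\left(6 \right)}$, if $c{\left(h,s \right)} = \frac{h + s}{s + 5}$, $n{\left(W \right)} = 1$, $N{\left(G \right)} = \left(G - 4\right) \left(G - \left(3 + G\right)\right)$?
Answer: $\frac{67}{3} \approx 22.333$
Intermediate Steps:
$N{\left(G \right)} = 12 - 3 G$ ($N{\left(G \right)} = \left(-4 + G\right) \left(-3\right) = 12 - 3 G$)
$c{\left(h,s \right)} = \frac{h + s}{5 + s}$
$51 c{\left(n{\left(5 \right)},4 \right)} + N{\left(6 \right)} = 51 \frac{1 + 4}{5 + 4} + \left(12 - 18\right) = 51 \cdot \frac{1}{9} \cdot 5 + \left(12 - 18\right) = 51 \cdot \frac{1}{9} \cdot 5 - 6 = 51 \cdot \frac{5}{9} - 6 = \frac{85}{3} - 6 = \frac{67}{3}$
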